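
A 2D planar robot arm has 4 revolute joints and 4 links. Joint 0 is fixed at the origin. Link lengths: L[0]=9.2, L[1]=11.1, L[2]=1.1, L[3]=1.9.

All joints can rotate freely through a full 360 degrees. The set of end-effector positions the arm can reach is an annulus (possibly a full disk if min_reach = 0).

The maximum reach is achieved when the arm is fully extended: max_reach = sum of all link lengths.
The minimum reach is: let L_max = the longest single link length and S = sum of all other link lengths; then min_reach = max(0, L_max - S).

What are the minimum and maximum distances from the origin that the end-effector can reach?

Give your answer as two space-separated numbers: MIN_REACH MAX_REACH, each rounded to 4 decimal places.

Answer: 0.0000 23.3000

Derivation:
Link lengths: [9.2, 11.1, 1.1, 1.9]
max_reach = 9.2 + 11.1 + 1.1 + 1.9 = 23.3
L_max = max([9.2, 11.1, 1.1, 1.9]) = 11.1
S (sum of others) = 23.3 - 11.1 = 12.2
min_reach = max(0, 11.1 - 12.2) = max(0, -1.1) = 0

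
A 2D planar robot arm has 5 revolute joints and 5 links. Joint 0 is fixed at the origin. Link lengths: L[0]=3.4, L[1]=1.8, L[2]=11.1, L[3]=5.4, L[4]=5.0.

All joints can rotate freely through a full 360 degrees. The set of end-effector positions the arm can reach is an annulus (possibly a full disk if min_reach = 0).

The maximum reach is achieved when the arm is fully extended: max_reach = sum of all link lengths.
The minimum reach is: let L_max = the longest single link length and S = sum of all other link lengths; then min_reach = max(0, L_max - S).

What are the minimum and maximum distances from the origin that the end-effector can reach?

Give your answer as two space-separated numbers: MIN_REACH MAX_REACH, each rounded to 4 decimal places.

Answer: 0.0000 26.7000

Derivation:
Link lengths: [3.4, 1.8, 11.1, 5.4, 5.0]
max_reach = 3.4 + 1.8 + 11.1 + 5.4 + 5 = 26.7
L_max = max([3.4, 1.8, 11.1, 5.4, 5.0]) = 11.1
S (sum of others) = 26.7 - 11.1 = 15.6
min_reach = max(0, 11.1 - 15.6) = max(0, -4.5) = 0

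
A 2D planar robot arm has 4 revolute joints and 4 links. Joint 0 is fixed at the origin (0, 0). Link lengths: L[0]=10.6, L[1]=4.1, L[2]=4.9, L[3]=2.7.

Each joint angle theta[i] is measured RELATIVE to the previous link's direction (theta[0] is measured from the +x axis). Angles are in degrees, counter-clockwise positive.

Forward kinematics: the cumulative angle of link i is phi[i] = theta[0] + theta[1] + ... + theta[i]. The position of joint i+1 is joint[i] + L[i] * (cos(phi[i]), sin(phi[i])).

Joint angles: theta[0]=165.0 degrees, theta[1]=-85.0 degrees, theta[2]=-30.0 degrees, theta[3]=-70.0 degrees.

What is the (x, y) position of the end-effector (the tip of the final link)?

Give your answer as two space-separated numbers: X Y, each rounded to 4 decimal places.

joint[0] = (0.0000, 0.0000)  (base)
link 0: phi[0] = 165 = 165 deg
  cos(165 deg) = -0.9659, sin(165 deg) = 0.2588
  joint[1] = (0.0000, 0.0000) + 10.6 * (-0.9659, 0.2588) = (0.0000 + -10.2388, 0.0000 + 2.7435) = (-10.2388, 2.7435)
link 1: phi[1] = 165 + -85 = 80 deg
  cos(80 deg) = 0.1736, sin(80 deg) = 0.9848
  joint[2] = (-10.2388, 2.7435) + 4.1 * (0.1736, 0.9848) = (-10.2388 + 0.7120, 2.7435 + 4.0377) = (-9.5269, 6.7812)
link 2: phi[2] = 165 + -85 + -30 = 50 deg
  cos(50 deg) = 0.6428, sin(50 deg) = 0.7660
  joint[3] = (-9.5269, 6.7812) + 4.9 * (0.6428, 0.7660) = (-9.5269 + 3.1497, 6.7812 + 3.7536) = (-6.3772, 10.5348)
link 3: phi[3] = 165 + -85 + -30 + -70 = -20 deg
  cos(-20 deg) = 0.9397, sin(-20 deg) = -0.3420
  joint[4] = (-6.3772, 10.5348) + 2.7 * (0.9397, -0.3420) = (-6.3772 + 2.5372, 10.5348 + -0.9235) = (-3.8400, 9.6114)
End effector: (-3.8400, 9.6114)

Answer: -3.8400 9.6114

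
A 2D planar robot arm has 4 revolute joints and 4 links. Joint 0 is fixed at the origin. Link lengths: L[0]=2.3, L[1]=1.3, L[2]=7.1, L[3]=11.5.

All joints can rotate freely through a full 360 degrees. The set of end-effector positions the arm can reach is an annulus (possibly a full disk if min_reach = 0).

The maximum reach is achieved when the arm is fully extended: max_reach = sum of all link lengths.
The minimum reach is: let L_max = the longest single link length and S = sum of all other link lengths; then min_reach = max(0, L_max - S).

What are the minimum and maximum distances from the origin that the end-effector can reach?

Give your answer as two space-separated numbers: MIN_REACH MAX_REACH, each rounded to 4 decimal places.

Answer: 0.8000 22.2000

Derivation:
Link lengths: [2.3, 1.3, 7.1, 11.5]
max_reach = 2.3 + 1.3 + 7.1 + 11.5 = 22.2
L_max = max([2.3, 1.3, 7.1, 11.5]) = 11.5
S (sum of others) = 22.2 - 11.5 = 10.7
min_reach = max(0, 11.5 - 10.7) = max(0, 0.8) = 0.8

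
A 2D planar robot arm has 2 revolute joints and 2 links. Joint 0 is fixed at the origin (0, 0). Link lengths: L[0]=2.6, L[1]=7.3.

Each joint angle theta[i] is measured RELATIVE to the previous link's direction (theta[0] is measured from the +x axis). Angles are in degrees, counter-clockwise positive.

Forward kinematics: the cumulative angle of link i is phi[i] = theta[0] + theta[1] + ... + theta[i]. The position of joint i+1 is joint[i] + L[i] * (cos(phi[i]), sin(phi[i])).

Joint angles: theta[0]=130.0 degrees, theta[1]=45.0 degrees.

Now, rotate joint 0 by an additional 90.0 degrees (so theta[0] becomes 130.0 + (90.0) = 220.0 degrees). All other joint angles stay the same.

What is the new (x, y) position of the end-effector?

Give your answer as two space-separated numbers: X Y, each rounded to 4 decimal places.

joint[0] = (0.0000, 0.0000)  (base)
link 0: phi[0] = 220 = 220 deg
  cos(220 deg) = -0.7660, sin(220 deg) = -0.6428
  joint[1] = (0.0000, 0.0000) + 2.6 * (-0.7660, -0.6428) = (0.0000 + -1.9917, 0.0000 + -1.6712) = (-1.9917, -1.6712)
link 1: phi[1] = 220 + 45 = 265 deg
  cos(265 deg) = -0.0872, sin(265 deg) = -0.9962
  joint[2] = (-1.9917, -1.6712) + 7.3 * (-0.0872, -0.9962) = (-1.9917 + -0.6362, -1.6712 + -7.2722) = (-2.6280, -8.9435)
End effector: (-2.6280, -8.9435)

Answer: -2.6280 -8.9435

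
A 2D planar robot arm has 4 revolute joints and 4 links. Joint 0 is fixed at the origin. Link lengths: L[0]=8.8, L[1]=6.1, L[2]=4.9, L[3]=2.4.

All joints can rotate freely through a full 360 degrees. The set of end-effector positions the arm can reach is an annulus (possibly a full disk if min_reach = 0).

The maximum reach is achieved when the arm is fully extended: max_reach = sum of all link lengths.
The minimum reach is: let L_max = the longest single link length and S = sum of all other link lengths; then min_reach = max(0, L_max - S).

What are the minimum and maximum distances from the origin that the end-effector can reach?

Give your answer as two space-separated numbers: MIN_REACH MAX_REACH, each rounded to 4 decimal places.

Answer: 0.0000 22.2000

Derivation:
Link lengths: [8.8, 6.1, 4.9, 2.4]
max_reach = 8.8 + 6.1 + 4.9 + 2.4 = 22.2
L_max = max([8.8, 6.1, 4.9, 2.4]) = 8.8
S (sum of others) = 22.2 - 8.8 = 13.4
min_reach = max(0, 8.8 - 13.4) = max(0, -4.6) = 0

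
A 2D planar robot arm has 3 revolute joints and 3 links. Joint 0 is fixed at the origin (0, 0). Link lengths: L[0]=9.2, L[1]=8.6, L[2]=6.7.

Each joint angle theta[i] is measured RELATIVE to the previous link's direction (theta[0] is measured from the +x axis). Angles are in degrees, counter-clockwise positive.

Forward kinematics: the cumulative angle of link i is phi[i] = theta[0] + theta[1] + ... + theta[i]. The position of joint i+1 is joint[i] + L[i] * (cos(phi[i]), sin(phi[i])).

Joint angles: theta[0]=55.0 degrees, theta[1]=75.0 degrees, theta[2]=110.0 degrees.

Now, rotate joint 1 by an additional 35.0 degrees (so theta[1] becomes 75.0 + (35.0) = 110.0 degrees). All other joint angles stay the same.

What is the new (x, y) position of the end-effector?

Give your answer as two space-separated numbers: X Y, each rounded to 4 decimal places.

Answer: -2.4461 3.0875

Derivation:
joint[0] = (0.0000, 0.0000)  (base)
link 0: phi[0] = 55 = 55 deg
  cos(55 deg) = 0.5736, sin(55 deg) = 0.8192
  joint[1] = (0.0000, 0.0000) + 9.2 * (0.5736, 0.8192) = (0.0000 + 5.2769, 0.0000 + 7.5362) = (5.2769, 7.5362)
link 1: phi[1] = 55 + 110 = 165 deg
  cos(165 deg) = -0.9659, sin(165 deg) = 0.2588
  joint[2] = (5.2769, 7.5362) + 8.6 * (-0.9659, 0.2588) = (5.2769 + -8.3070, 7.5362 + 2.2258) = (-3.0301, 9.7620)
link 2: phi[2] = 55 + 110 + 110 = 275 deg
  cos(275 deg) = 0.0872, sin(275 deg) = -0.9962
  joint[3] = (-3.0301, 9.7620) + 6.7 * (0.0872, -0.9962) = (-3.0301 + 0.5839, 9.7620 + -6.6745) = (-2.4461, 3.0875)
End effector: (-2.4461, 3.0875)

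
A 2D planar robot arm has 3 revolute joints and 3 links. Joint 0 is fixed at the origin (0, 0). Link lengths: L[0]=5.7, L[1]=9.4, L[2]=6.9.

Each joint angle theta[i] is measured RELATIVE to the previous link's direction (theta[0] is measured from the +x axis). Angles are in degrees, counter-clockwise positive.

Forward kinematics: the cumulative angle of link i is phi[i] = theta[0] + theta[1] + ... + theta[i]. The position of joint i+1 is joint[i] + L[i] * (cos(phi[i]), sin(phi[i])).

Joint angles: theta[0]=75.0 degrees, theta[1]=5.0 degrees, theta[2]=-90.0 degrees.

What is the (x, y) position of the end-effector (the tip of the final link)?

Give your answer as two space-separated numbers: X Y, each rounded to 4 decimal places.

joint[0] = (0.0000, 0.0000)  (base)
link 0: phi[0] = 75 = 75 deg
  cos(75 deg) = 0.2588, sin(75 deg) = 0.9659
  joint[1] = (0.0000, 0.0000) + 5.7 * (0.2588, 0.9659) = (0.0000 + 1.4753, 0.0000 + 5.5058) = (1.4753, 5.5058)
link 1: phi[1] = 75 + 5 = 80 deg
  cos(80 deg) = 0.1736, sin(80 deg) = 0.9848
  joint[2] = (1.4753, 5.5058) + 9.4 * (0.1736, 0.9848) = (1.4753 + 1.6323, 5.5058 + 9.2572) = (3.1076, 14.7630)
link 2: phi[2] = 75 + 5 + -90 = -10 deg
  cos(-10 deg) = 0.9848, sin(-10 deg) = -0.1736
  joint[3] = (3.1076, 14.7630) + 6.9 * (0.9848, -0.1736) = (3.1076 + 6.7952, 14.7630 + -1.1982) = (9.9027, 13.5648)
End effector: (9.9027, 13.5648)

Answer: 9.9027 13.5648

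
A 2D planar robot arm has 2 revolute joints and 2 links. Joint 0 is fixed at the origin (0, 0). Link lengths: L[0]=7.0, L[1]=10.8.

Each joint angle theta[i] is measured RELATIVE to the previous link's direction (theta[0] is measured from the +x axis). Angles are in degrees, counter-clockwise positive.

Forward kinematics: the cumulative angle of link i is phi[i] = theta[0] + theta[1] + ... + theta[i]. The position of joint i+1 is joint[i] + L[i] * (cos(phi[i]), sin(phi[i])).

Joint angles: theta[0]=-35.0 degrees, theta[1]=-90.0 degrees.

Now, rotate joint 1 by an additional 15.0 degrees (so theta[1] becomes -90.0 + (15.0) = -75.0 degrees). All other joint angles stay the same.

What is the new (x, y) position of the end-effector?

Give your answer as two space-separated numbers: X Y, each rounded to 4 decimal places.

joint[0] = (0.0000, 0.0000)  (base)
link 0: phi[0] = -35 = -35 deg
  cos(-35 deg) = 0.8192, sin(-35 deg) = -0.5736
  joint[1] = (0.0000, 0.0000) + 7 * (0.8192, -0.5736) = (0.0000 + 5.7341, 0.0000 + -4.0150) = (5.7341, -4.0150)
link 1: phi[1] = -35 + -75 = -110 deg
  cos(-110 deg) = -0.3420, sin(-110 deg) = -0.9397
  joint[2] = (5.7341, -4.0150) + 10.8 * (-0.3420, -0.9397) = (5.7341 + -3.6938, -4.0150 + -10.1487) = (2.0402, -14.1637)
End effector: (2.0402, -14.1637)

Answer: 2.0402 -14.1637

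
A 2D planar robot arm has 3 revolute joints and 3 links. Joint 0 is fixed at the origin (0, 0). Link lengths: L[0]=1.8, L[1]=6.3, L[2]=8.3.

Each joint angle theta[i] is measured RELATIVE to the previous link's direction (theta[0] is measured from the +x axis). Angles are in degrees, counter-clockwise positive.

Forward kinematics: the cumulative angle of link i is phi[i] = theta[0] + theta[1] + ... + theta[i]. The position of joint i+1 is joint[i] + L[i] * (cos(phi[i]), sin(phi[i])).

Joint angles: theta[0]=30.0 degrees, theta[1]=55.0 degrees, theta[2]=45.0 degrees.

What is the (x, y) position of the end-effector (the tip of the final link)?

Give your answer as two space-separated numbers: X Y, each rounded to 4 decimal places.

joint[0] = (0.0000, 0.0000)  (base)
link 0: phi[0] = 30 = 30 deg
  cos(30 deg) = 0.8660, sin(30 deg) = 0.5000
  joint[1] = (0.0000, 0.0000) + 1.8 * (0.8660, 0.5000) = (0.0000 + 1.5588, 0.0000 + 0.9000) = (1.5588, 0.9000)
link 1: phi[1] = 30 + 55 = 85 deg
  cos(85 deg) = 0.0872, sin(85 deg) = 0.9962
  joint[2] = (1.5588, 0.9000) + 6.3 * (0.0872, 0.9962) = (1.5588 + 0.5491, 0.9000 + 6.2760) = (2.1079, 7.1760)
link 2: phi[2] = 30 + 55 + 45 = 130 deg
  cos(130 deg) = -0.6428, sin(130 deg) = 0.7660
  joint[3] = (2.1079, 7.1760) + 8.3 * (-0.6428, 0.7660) = (2.1079 + -5.3351, 7.1760 + 6.3582) = (-3.2272, 13.5342)
End effector: (-3.2272, 13.5342)

Answer: -3.2272 13.5342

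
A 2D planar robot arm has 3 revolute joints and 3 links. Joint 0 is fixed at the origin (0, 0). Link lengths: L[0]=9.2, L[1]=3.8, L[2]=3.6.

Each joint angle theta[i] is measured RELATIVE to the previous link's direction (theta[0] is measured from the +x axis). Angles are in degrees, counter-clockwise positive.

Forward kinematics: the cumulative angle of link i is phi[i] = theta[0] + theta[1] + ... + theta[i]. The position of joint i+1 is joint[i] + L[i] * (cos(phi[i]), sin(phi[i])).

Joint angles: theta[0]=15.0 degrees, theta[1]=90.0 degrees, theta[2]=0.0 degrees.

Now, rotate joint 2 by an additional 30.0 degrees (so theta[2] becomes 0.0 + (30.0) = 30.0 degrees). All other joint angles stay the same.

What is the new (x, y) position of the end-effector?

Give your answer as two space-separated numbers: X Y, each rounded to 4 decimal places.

Answer: 5.3574 8.5972

Derivation:
joint[0] = (0.0000, 0.0000)  (base)
link 0: phi[0] = 15 = 15 deg
  cos(15 deg) = 0.9659, sin(15 deg) = 0.2588
  joint[1] = (0.0000, 0.0000) + 9.2 * (0.9659, 0.2588) = (0.0000 + 8.8865, 0.0000 + 2.3811) = (8.8865, 2.3811)
link 1: phi[1] = 15 + 90 = 105 deg
  cos(105 deg) = -0.2588, sin(105 deg) = 0.9659
  joint[2] = (8.8865, 2.3811) + 3.8 * (-0.2588, 0.9659) = (8.8865 + -0.9835, 2.3811 + 3.6705) = (7.9030, 6.0517)
link 2: phi[2] = 15 + 90 + 30 = 135 deg
  cos(135 deg) = -0.7071, sin(135 deg) = 0.7071
  joint[3] = (7.9030, 6.0517) + 3.6 * (-0.7071, 0.7071) = (7.9030 + -2.5456, 6.0517 + 2.5456) = (5.3574, 8.5972)
End effector: (5.3574, 8.5972)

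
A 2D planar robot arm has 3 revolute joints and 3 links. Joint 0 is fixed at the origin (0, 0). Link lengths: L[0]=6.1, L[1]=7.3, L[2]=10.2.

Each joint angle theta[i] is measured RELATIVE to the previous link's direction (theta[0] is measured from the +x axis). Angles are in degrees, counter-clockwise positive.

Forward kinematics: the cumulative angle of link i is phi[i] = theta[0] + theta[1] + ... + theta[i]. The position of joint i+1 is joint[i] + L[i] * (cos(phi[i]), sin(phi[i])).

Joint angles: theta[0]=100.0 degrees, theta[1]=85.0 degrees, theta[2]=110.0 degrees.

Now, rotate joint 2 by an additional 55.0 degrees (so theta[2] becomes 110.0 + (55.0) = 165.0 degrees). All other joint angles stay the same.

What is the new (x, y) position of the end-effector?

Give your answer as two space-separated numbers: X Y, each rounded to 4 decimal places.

joint[0] = (0.0000, 0.0000)  (base)
link 0: phi[0] = 100 = 100 deg
  cos(100 deg) = -0.1736, sin(100 deg) = 0.9848
  joint[1] = (0.0000, 0.0000) + 6.1 * (-0.1736, 0.9848) = (0.0000 + -1.0593, 0.0000 + 6.0073) = (-1.0593, 6.0073)
link 1: phi[1] = 100 + 85 = 185 deg
  cos(185 deg) = -0.9962, sin(185 deg) = -0.0872
  joint[2] = (-1.0593, 6.0073) + 7.3 * (-0.9962, -0.0872) = (-1.0593 + -7.2722, 6.0073 + -0.6362) = (-8.3315, 5.3711)
link 2: phi[2] = 100 + 85 + 165 = 350 deg
  cos(350 deg) = 0.9848, sin(350 deg) = -0.1736
  joint[3] = (-8.3315, 5.3711) + 10.2 * (0.9848, -0.1736) = (-8.3315 + 10.0450, 5.3711 + -1.7712) = (1.7136, 3.5999)
End effector: (1.7136, 3.5999)

Answer: 1.7136 3.5999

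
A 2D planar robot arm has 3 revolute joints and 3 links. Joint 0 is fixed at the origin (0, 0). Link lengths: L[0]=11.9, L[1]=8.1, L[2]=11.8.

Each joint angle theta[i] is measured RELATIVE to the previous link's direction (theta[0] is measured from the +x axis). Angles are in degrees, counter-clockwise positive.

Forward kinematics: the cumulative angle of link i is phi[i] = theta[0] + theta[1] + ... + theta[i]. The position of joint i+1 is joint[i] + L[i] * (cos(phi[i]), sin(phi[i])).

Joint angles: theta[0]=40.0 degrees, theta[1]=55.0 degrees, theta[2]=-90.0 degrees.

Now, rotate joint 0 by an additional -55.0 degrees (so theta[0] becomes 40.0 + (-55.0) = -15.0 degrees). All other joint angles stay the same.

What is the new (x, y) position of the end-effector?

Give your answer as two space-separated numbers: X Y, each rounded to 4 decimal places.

joint[0] = (0.0000, 0.0000)  (base)
link 0: phi[0] = -15 = -15 deg
  cos(-15 deg) = 0.9659, sin(-15 deg) = -0.2588
  joint[1] = (0.0000, 0.0000) + 11.9 * (0.9659, -0.2588) = (0.0000 + 11.4945, 0.0000 + -3.0799) = (11.4945, -3.0799)
link 1: phi[1] = -15 + 55 = 40 deg
  cos(40 deg) = 0.7660, sin(40 deg) = 0.6428
  joint[2] = (11.4945, -3.0799) + 8.1 * (0.7660, 0.6428) = (11.4945 + 6.2050, -3.0799 + 5.2066) = (17.6995, 2.1266)
link 2: phi[2] = -15 + 55 + -90 = -50 deg
  cos(-50 deg) = 0.6428, sin(-50 deg) = -0.7660
  joint[3] = (17.6995, 2.1266) + 11.8 * (0.6428, -0.7660) = (17.6995 + 7.5849, 2.1266 + -9.0393) = (25.2844, -6.9127)
End effector: (25.2844, -6.9127)

Answer: 25.2844 -6.9127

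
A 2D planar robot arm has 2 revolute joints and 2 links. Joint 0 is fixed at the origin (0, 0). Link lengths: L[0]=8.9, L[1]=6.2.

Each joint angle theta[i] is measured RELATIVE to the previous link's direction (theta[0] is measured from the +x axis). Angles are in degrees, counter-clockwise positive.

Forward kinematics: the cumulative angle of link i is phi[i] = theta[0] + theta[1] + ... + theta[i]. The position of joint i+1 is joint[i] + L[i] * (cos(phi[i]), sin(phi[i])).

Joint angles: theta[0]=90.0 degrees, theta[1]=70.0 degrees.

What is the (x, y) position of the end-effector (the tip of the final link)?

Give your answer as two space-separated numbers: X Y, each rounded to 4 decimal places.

Answer: -5.8261 11.0205

Derivation:
joint[0] = (0.0000, 0.0000)  (base)
link 0: phi[0] = 90 = 90 deg
  cos(90 deg) = 0.0000, sin(90 deg) = 1.0000
  joint[1] = (0.0000, 0.0000) + 8.9 * (0.0000, 1.0000) = (0.0000 + 0.0000, 0.0000 + 8.9000) = (0.0000, 8.9000)
link 1: phi[1] = 90 + 70 = 160 deg
  cos(160 deg) = -0.9397, sin(160 deg) = 0.3420
  joint[2] = (0.0000, 8.9000) + 6.2 * (-0.9397, 0.3420) = (0.0000 + -5.8261, 8.9000 + 2.1205) = (-5.8261, 11.0205)
End effector: (-5.8261, 11.0205)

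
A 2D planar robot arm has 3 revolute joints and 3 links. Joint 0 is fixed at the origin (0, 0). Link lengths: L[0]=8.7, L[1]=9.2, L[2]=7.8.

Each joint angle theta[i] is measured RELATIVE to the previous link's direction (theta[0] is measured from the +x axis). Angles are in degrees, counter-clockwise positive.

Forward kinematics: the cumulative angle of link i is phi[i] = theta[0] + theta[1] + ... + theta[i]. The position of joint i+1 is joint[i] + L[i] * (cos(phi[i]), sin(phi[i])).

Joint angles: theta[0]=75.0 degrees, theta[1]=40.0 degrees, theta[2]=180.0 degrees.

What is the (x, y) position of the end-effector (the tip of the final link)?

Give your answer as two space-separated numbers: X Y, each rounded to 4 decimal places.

joint[0] = (0.0000, 0.0000)  (base)
link 0: phi[0] = 75 = 75 deg
  cos(75 deg) = 0.2588, sin(75 deg) = 0.9659
  joint[1] = (0.0000, 0.0000) + 8.7 * (0.2588, 0.9659) = (0.0000 + 2.2517, 0.0000 + 8.4036) = (2.2517, 8.4036)
link 1: phi[1] = 75 + 40 = 115 deg
  cos(115 deg) = -0.4226, sin(115 deg) = 0.9063
  joint[2] = (2.2517, 8.4036) + 9.2 * (-0.4226, 0.9063) = (2.2517 + -3.8881, 8.4036 + 8.3380) = (-1.6364, 16.7416)
link 2: phi[2] = 75 + 40 + 180 = 295 deg
  cos(295 deg) = 0.4226, sin(295 deg) = -0.9063
  joint[3] = (-1.6364, 16.7416) + 7.8 * (0.4226, -0.9063) = (-1.6364 + 3.2964, 16.7416 + -7.0692) = (1.6601, 9.6724)
End effector: (1.6601, 9.6724)

Answer: 1.6601 9.6724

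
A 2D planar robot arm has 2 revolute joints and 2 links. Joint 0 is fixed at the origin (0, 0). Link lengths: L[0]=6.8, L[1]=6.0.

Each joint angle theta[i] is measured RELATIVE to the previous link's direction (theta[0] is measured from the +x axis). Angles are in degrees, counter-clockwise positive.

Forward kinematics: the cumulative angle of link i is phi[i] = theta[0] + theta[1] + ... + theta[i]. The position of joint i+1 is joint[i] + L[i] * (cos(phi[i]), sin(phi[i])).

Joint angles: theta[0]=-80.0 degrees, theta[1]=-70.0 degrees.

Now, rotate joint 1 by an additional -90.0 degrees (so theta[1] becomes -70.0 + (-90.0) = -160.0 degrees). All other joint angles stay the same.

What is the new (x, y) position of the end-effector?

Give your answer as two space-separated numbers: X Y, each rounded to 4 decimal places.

Answer: -1.8192 -1.5005

Derivation:
joint[0] = (0.0000, 0.0000)  (base)
link 0: phi[0] = -80 = -80 deg
  cos(-80 deg) = 0.1736, sin(-80 deg) = -0.9848
  joint[1] = (0.0000, 0.0000) + 6.8 * (0.1736, -0.9848) = (0.0000 + 1.1808, 0.0000 + -6.6967) = (1.1808, -6.6967)
link 1: phi[1] = -80 + -160 = -240 deg
  cos(-240 deg) = -0.5000, sin(-240 deg) = 0.8660
  joint[2] = (1.1808, -6.6967) + 6 * (-0.5000, 0.8660) = (1.1808 + -3.0000, -6.6967 + 5.1962) = (-1.8192, -1.5005)
End effector: (-1.8192, -1.5005)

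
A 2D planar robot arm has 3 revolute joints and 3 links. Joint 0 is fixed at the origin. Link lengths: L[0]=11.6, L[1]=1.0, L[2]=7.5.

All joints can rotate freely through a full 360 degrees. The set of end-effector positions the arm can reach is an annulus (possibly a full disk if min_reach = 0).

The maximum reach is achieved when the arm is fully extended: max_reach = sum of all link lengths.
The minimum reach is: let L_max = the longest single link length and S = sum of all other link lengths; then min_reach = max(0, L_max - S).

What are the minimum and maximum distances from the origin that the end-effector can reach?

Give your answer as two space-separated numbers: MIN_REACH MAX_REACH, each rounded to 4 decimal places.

Link lengths: [11.6, 1.0, 7.5]
max_reach = 11.6 + 1 + 7.5 = 20.1
L_max = max([11.6, 1.0, 7.5]) = 11.6
S (sum of others) = 20.1 - 11.6 = 8.5
min_reach = max(0, 11.6 - 8.5) = max(0, 3.1) = 3.1

Answer: 3.1000 20.1000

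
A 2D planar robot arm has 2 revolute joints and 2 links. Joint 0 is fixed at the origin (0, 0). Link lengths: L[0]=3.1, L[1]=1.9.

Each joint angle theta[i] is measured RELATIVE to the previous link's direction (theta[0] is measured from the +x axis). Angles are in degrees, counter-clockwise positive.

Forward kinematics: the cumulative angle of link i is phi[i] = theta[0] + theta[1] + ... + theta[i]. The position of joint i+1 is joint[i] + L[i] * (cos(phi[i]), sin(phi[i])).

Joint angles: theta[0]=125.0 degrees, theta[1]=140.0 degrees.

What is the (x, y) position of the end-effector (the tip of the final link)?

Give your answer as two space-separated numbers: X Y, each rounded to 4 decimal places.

joint[0] = (0.0000, 0.0000)  (base)
link 0: phi[0] = 125 = 125 deg
  cos(125 deg) = -0.5736, sin(125 deg) = 0.8192
  joint[1] = (0.0000, 0.0000) + 3.1 * (-0.5736, 0.8192) = (0.0000 + -1.7781, 0.0000 + 2.5394) = (-1.7781, 2.5394)
link 1: phi[1] = 125 + 140 = 265 deg
  cos(265 deg) = -0.0872, sin(265 deg) = -0.9962
  joint[2] = (-1.7781, 2.5394) + 1.9 * (-0.0872, -0.9962) = (-1.7781 + -0.1656, 2.5394 + -1.8928) = (-1.9437, 0.6466)
End effector: (-1.9437, 0.6466)

Answer: -1.9437 0.6466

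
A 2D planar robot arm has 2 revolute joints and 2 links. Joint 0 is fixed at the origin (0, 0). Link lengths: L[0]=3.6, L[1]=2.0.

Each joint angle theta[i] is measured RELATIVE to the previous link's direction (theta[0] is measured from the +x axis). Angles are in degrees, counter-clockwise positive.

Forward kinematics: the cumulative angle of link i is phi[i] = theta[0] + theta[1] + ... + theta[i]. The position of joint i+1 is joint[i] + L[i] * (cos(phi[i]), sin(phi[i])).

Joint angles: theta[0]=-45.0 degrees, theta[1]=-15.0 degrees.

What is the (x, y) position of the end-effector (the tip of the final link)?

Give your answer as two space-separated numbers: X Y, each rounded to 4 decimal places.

joint[0] = (0.0000, 0.0000)  (base)
link 0: phi[0] = -45 = -45 deg
  cos(-45 deg) = 0.7071, sin(-45 deg) = -0.7071
  joint[1] = (0.0000, 0.0000) + 3.6 * (0.7071, -0.7071) = (0.0000 + 2.5456, 0.0000 + -2.5456) = (2.5456, -2.5456)
link 1: phi[1] = -45 + -15 = -60 deg
  cos(-60 deg) = 0.5000, sin(-60 deg) = -0.8660
  joint[2] = (2.5456, -2.5456) + 2 * (0.5000, -0.8660) = (2.5456 + 1.0000, -2.5456 + -1.7321) = (3.5456, -4.2776)
End effector: (3.5456, -4.2776)

Answer: 3.5456 -4.2776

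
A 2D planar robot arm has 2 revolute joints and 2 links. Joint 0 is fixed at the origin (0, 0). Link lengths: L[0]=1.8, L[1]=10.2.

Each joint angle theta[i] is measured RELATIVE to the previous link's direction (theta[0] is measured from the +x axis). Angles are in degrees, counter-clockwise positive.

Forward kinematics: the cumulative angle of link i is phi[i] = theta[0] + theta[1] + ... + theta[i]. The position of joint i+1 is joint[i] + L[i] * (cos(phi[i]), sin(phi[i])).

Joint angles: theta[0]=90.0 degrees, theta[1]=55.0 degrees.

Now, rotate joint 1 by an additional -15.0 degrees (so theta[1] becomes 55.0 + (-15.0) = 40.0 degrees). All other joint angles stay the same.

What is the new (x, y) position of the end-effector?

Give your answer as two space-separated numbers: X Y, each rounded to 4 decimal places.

Answer: -6.5564 9.6137

Derivation:
joint[0] = (0.0000, 0.0000)  (base)
link 0: phi[0] = 90 = 90 deg
  cos(90 deg) = 0.0000, sin(90 deg) = 1.0000
  joint[1] = (0.0000, 0.0000) + 1.8 * (0.0000, 1.0000) = (0.0000 + 0.0000, 0.0000 + 1.8000) = (0.0000, 1.8000)
link 1: phi[1] = 90 + 40 = 130 deg
  cos(130 deg) = -0.6428, sin(130 deg) = 0.7660
  joint[2] = (0.0000, 1.8000) + 10.2 * (-0.6428, 0.7660) = (0.0000 + -6.5564, 1.8000 + 7.8137) = (-6.5564, 9.6137)
End effector: (-6.5564, 9.6137)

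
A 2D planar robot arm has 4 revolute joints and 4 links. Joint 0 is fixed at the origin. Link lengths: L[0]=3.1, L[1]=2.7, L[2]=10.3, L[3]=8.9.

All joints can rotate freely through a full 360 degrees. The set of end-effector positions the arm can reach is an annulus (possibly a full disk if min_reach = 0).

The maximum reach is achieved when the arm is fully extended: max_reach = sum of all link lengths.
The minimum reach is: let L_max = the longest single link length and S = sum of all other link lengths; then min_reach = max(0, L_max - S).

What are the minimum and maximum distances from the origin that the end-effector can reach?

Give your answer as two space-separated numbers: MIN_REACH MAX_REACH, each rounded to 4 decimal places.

Link lengths: [3.1, 2.7, 10.3, 8.9]
max_reach = 3.1 + 2.7 + 10.3 + 8.9 = 25
L_max = max([3.1, 2.7, 10.3, 8.9]) = 10.3
S (sum of others) = 25 - 10.3 = 14.7
min_reach = max(0, 10.3 - 14.7) = max(0, -4.4) = 0

Answer: 0.0000 25.0000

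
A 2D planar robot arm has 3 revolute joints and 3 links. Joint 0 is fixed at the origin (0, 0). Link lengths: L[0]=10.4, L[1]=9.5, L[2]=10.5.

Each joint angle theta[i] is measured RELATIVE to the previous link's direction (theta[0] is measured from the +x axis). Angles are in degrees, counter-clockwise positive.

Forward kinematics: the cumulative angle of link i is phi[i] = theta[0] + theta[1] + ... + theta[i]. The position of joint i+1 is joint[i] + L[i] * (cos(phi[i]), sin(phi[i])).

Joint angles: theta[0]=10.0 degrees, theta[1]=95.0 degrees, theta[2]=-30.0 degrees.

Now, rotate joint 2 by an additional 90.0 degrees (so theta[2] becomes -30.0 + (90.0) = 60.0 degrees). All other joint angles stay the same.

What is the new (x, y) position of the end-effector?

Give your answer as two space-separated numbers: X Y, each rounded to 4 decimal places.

joint[0] = (0.0000, 0.0000)  (base)
link 0: phi[0] = 10 = 10 deg
  cos(10 deg) = 0.9848, sin(10 deg) = 0.1736
  joint[1] = (0.0000, 0.0000) + 10.4 * (0.9848, 0.1736) = (0.0000 + 10.2420, 0.0000 + 1.8059) = (10.2420, 1.8059)
link 1: phi[1] = 10 + 95 = 105 deg
  cos(105 deg) = -0.2588, sin(105 deg) = 0.9659
  joint[2] = (10.2420, 1.8059) + 9.5 * (-0.2588, 0.9659) = (10.2420 + -2.4588, 1.8059 + 9.1763) = (7.7832, 10.9822)
link 2: phi[2] = 10 + 95 + 60 = 165 deg
  cos(165 deg) = -0.9659, sin(165 deg) = 0.2588
  joint[3] = (7.7832, 10.9822) + 10.5 * (-0.9659, 0.2588) = (7.7832 + -10.1422, 10.9822 + 2.7176) = (-2.3590, 13.6998)
End effector: (-2.3590, 13.6998)

Answer: -2.3590 13.6998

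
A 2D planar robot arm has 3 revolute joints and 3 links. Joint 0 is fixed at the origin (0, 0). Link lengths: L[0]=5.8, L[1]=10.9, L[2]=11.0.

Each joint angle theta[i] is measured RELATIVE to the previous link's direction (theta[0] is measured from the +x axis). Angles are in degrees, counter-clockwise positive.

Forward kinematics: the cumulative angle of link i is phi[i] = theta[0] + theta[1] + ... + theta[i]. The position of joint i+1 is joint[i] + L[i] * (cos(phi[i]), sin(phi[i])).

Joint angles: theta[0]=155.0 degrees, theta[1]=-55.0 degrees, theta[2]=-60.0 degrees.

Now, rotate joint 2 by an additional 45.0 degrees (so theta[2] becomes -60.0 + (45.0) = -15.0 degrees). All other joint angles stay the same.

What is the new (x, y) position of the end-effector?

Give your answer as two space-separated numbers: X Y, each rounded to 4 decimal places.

Answer: -6.1906 24.1437

Derivation:
joint[0] = (0.0000, 0.0000)  (base)
link 0: phi[0] = 155 = 155 deg
  cos(155 deg) = -0.9063, sin(155 deg) = 0.4226
  joint[1] = (0.0000, 0.0000) + 5.8 * (-0.9063, 0.4226) = (0.0000 + -5.2566, 0.0000 + 2.4512) = (-5.2566, 2.4512)
link 1: phi[1] = 155 + -55 = 100 deg
  cos(100 deg) = -0.1736, sin(100 deg) = 0.9848
  joint[2] = (-5.2566, 2.4512) + 10.9 * (-0.1736, 0.9848) = (-5.2566 + -1.8928, 2.4512 + 10.7344) = (-7.1494, 13.1856)
link 2: phi[2] = 155 + -55 + -15 = 85 deg
  cos(85 deg) = 0.0872, sin(85 deg) = 0.9962
  joint[3] = (-7.1494, 13.1856) + 11 * (0.0872, 0.9962) = (-7.1494 + 0.9587, 13.1856 + 10.9581) = (-6.1906, 24.1437)
End effector: (-6.1906, 24.1437)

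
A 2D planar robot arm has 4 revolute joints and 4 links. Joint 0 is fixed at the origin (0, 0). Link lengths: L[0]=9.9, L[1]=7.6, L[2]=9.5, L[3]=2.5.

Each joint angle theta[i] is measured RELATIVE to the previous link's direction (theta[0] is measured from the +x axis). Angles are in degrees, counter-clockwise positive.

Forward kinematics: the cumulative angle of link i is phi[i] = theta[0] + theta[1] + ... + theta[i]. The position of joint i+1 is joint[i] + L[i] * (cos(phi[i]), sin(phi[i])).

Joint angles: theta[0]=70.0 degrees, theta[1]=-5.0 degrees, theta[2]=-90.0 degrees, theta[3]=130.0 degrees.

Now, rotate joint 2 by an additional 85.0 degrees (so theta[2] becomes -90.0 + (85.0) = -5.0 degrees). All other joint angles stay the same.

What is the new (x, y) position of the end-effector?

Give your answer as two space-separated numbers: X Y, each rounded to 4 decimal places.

joint[0] = (0.0000, 0.0000)  (base)
link 0: phi[0] = 70 = 70 deg
  cos(70 deg) = 0.3420, sin(70 deg) = 0.9397
  joint[1] = (0.0000, 0.0000) + 9.9 * (0.3420, 0.9397) = (0.0000 + 3.3860, 0.0000 + 9.3030) = (3.3860, 9.3030)
link 1: phi[1] = 70 + -5 = 65 deg
  cos(65 deg) = 0.4226, sin(65 deg) = 0.9063
  joint[2] = (3.3860, 9.3030) + 7.6 * (0.4226, 0.9063) = (3.3860 + 3.2119, 9.3030 + 6.8879) = (6.5979, 16.1909)
link 2: phi[2] = 70 + -5 + -5 = 60 deg
  cos(60 deg) = 0.5000, sin(60 deg) = 0.8660
  joint[3] = (6.5979, 16.1909) + 9.5 * (0.5000, 0.8660) = (6.5979 + 4.7500, 16.1909 + 8.2272) = (11.3479, 24.4181)
link 3: phi[3] = 70 + -5 + -5 + 130 = 190 deg
  cos(190 deg) = -0.9848, sin(190 deg) = -0.1736
  joint[4] = (11.3479, 24.4181) + 2.5 * (-0.9848, -0.1736) = (11.3479 + -2.4620, 24.4181 + -0.4341) = (8.8859, 23.9840)
End effector: (8.8859, 23.9840)

Answer: 8.8859 23.9840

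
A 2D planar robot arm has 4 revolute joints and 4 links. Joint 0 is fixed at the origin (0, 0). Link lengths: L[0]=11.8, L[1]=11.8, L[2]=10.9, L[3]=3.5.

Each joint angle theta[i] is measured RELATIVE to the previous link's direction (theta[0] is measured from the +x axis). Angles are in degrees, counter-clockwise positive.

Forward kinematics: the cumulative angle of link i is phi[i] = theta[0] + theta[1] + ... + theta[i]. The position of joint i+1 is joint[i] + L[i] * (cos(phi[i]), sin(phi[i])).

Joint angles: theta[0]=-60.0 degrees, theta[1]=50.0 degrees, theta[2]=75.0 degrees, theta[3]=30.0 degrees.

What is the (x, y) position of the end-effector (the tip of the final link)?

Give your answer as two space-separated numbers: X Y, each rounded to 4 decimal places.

joint[0] = (0.0000, 0.0000)  (base)
link 0: phi[0] = -60 = -60 deg
  cos(-60 deg) = 0.5000, sin(-60 deg) = -0.8660
  joint[1] = (0.0000, 0.0000) + 11.8 * (0.5000, -0.8660) = (0.0000 + 5.9000, 0.0000 + -10.2191) = (5.9000, -10.2191)
link 1: phi[1] = -60 + 50 = -10 deg
  cos(-10 deg) = 0.9848, sin(-10 deg) = -0.1736
  joint[2] = (5.9000, -10.2191) + 11.8 * (0.9848, -0.1736) = (5.9000 + 11.6207, -10.2191 + -2.0490) = (17.5207, -12.2681)
link 2: phi[2] = -60 + 50 + 75 = 65 deg
  cos(65 deg) = 0.4226, sin(65 deg) = 0.9063
  joint[3] = (17.5207, -12.2681) + 10.9 * (0.4226, 0.9063) = (17.5207 + 4.6065, -12.2681 + 9.8788) = (22.1273, -2.3894)
link 3: phi[3] = -60 + 50 + 75 + 30 = 95 deg
  cos(95 deg) = -0.0872, sin(95 deg) = 0.9962
  joint[4] = (22.1273, -2.3894) + 3.5 * (-0.0872, 0.9962) = (22.1273 + -0.3050, -2.3894 + 3.4867) = (21.8222, 1.0973)
End effector: (21.8222, 1.0973)

Answer: 21.8222 1.0973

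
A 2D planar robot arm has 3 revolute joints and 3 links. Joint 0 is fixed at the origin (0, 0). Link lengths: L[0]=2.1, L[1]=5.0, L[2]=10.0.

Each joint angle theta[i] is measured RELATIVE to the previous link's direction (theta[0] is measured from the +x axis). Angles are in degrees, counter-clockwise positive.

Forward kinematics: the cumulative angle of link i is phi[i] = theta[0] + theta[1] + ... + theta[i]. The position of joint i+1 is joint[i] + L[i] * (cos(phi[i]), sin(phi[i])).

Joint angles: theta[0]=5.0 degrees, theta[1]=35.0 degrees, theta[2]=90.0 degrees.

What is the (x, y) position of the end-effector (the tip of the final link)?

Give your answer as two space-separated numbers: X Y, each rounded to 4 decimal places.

joint[0] = (0.0000, 0.0000)  (base)
link 0: phi[0] = 5 = 5 deg
  cos(5 deg) = 0.9962, sin(5 deg) = 0.0872
  joint[1] = (0.0000, 0.0000) + 2.1 * (0.9962, 0.0872) = (0.0000 + 2.0920, 0.0000 + 0.1830) = (2.0920, 0.1830)
link 1: phi[1] = 5 + 35 = 40 deg
  cos(40 deg) = 0.7660, sin(40 deg) = 0.6428
  joint[2] = (2.0920, 0.1830) + 5 * (0.7660, 0.6428) = (2.0920 + 3.8302, 0.1830 + 3.2139) = (5.9222, 3.3970)
link 2: phi[2] = 5 + 35 + 90 = 130 deg
  cos(130 deg) = -0.6428, sin(130 deg) = 0.7660
  joint[3] = (5.9222, 3.3970) + 10 * (-0.6428, 0.7660) = (5.9222 + -6.4279, 3.3970 + 7.6604) = (-0.5056, 11.0574)
End effector: (-0.5056, 11.0574)

Answer: -0.5056 11.0574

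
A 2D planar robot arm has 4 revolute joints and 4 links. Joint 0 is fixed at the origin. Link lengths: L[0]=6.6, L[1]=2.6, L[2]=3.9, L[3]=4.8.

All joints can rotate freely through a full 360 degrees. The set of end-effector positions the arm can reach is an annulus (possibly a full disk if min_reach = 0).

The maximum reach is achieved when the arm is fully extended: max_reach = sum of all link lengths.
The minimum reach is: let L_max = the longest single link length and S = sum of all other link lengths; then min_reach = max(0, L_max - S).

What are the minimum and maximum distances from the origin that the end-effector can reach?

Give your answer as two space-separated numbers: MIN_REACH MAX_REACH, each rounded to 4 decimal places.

Link lengths: [6.6, 2.6, 3.9, 4.8]
max_reach = 6.6 + 2.6 + 3.9 + 4.8 = 17.9
L_max = max([6.6, 2.6, 3.9, 4.8]) = 6.6
S (sum of others) = 17.9 - 6.6 = 11.3
min_reach = max(0, 6.6 - 11.3) = max(0, -4.7) = 0

Answer: 0.0000 17.9000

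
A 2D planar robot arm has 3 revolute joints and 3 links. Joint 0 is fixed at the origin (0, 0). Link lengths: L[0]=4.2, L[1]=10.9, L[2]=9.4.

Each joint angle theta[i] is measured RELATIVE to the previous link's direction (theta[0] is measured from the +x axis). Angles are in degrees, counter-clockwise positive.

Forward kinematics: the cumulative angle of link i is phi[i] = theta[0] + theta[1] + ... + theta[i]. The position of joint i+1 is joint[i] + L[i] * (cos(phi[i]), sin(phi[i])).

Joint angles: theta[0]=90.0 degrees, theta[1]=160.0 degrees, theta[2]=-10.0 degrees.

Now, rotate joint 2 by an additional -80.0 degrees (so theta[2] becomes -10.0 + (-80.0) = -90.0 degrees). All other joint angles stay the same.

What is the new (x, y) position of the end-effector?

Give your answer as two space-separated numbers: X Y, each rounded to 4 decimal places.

Answer: -12.5611 -2.8277

Derivation:
joint[0] = (0.0000, 0.0000)  (base)
link 0: phi[0] = 90 = 90 deg
  cos(90 deg) = 0.0000, sin(90 deg) = 1.0000
  joint[1] = (0.0000, 0.0000) + 4.2 * (0.0000, 1.0000) = (0.0000 + 0.0000, 0.0000 + 4.2000) = (0.0000, 4.2000)
link 1: phi[1] = 90 + 160 = 250 deg
  cos(250 deg) = -0.3420, sin(250 deg) = -0.9397
  joint[2] = (0.0000, 4.2000) + 10.9 * (-0.3420, -0.9397) = (0.0000 + -3.7280, 4.2000 + -10.2426) = (-3.7280, -6.0426)
link 2: phi[2] = 90 + 160 + -90 = 160 deg
  cos(160 deg) = -0.9397, sin(160 deg) = 0.3420
  joint[3] = (-3.7280, -6.0426) + 9.4 * (-0.9397, 0.3420) = (-3.7280 + -8.8331, -6.0426 + 3.2150) = (-12.5611, -2.8277)
End effector: (-12.5611, -2.8277)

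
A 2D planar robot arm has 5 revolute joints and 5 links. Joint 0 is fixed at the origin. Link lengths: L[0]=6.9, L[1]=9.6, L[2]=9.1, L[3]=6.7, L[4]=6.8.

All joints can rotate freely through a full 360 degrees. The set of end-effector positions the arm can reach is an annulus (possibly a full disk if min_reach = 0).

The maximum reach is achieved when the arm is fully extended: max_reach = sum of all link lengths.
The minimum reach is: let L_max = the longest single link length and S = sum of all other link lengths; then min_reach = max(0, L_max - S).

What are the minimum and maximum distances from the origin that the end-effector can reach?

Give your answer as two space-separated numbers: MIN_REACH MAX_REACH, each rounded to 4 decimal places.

Link lengths: [6.9, 9.6, 9.1, 6.7, 6.8]
max_reach = 6.9 + 9.6 + 9.1 + 6.7 + 6.8 = 39.1
L_max = max([6.9, 9.6, 9.1, 6.7, 6.8]) = 9.6
S (sum of others) = 39.1 - 9.6 = 29.5
min_reach = max(0, 9.6 - 29.5) = max(0, -19.9) = 0

Answer: 0.0000 39.1000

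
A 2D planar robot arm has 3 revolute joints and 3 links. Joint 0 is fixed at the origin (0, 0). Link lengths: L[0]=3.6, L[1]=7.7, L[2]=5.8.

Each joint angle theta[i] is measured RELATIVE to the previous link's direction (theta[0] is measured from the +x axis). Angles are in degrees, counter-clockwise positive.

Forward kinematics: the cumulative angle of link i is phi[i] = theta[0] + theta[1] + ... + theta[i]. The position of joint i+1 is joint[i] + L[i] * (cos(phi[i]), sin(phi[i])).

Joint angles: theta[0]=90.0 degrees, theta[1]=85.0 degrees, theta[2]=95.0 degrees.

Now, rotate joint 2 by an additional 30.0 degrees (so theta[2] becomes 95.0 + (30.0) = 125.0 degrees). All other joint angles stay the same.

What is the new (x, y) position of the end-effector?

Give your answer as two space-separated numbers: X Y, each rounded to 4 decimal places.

joint[0] = (0.0000, 0.0000)  (base)
link 0: phi[0] = 90 = 90 deg
  cos(90 deg) = 0.0000, sin(90 deg) = 1.0000
  joint[1] = (0.0000, 0.0000) + 3.6 * (0.0000, 1.0000) = (0.0000 + 0.0000, 0.0000 + 3.6000) = (0.0000, 3.6000)
link 1: phi[1] = 90 + 85 = 175 deg
  cos(175 deg) = -0.9962, sin(175 deg) = 0.0872
  joint[2] = (0.0000, 3.6000) + 7.7 * (-0.9962, 0.0872) = (0.0000 + -7.6707, 3.6000 + 0.6711) = (-7.6707, 4.2711)
link 2: phi[2] = 90 + 85 + 125 = 300 deg
  cos(300 deg) = 0.5000, sin(300 deg) = -0.8660
  joint[3] = (-7.6707, 4.2711) + 5.8 * (0.5000, -0.8660) = (-7.6707 + 2.9000, 4.2711 + -5.0229) = (-4.7707, -0.7518)
End effector: (-4.7707, -0.7518)

Answer: -4.7707 -0.7518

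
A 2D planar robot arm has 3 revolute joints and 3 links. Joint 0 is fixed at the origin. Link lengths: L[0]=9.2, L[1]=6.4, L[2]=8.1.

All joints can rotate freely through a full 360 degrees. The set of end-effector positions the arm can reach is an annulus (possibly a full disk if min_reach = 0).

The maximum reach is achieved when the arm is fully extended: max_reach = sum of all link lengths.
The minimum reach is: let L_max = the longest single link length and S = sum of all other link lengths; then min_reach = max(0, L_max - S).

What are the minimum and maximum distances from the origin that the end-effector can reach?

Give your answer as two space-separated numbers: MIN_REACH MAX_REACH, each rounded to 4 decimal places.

Link lengths: [9.2, 6.4, 8.1]
max_reach = 9.2 + 6.4 + 8.1 = 23.7
L_max = max([9.2, 6.4, 8.1]) = 9.2
S (sum of others) = 23.7 - 9.2 = 14.5
min_reach = max(0, 9.2 - 14.5) = max(0, -5.3) = 0

Answer: 0.0000 23.7000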